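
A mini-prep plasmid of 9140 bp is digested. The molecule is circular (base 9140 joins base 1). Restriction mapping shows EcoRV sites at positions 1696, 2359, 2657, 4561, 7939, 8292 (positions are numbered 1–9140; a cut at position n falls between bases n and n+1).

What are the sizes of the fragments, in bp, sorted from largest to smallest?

3378, 2544, 1904, 663, 353, 298 bp

Circular molecule, 6 cuts → 6 fragments:
  2359 − 1696 = 663 bp
  2657 − 2359 = 298 bp
  4561 − 2657 = 1904 bp
  7939 − 4561 = 3378 bp
  8292 − 7939 = 353 bp
  wrap: 9140 − 8292 + 1696 = 2544 bp
Sorted largest to smallest: 3378, 2544, 1904, 663, 353, 298 bp.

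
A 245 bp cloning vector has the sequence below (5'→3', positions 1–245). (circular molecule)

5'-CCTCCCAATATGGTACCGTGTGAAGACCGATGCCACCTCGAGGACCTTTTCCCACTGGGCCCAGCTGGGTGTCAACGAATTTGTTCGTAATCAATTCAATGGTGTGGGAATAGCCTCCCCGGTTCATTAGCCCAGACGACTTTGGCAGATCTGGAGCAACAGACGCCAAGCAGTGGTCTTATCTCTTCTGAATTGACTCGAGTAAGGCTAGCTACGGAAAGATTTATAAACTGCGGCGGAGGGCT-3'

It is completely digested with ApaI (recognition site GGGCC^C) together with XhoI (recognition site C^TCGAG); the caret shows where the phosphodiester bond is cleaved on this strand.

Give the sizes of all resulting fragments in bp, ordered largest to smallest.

The ApaI site (GGGCCC) starts at position 57.
ApaI cuts after base 5 of each site (before the last base), so after position 61.
XhoI sites (CTCGAG) start at positions 37, 197.
XhoI cuts after the first base of each site, so after positions 37, 197.
Combined cut positions: 37, 61, 197.
Circular molecule, 3 cuts → 3 fragments:
  38–61 → 24 bp
  62–197 → 136 bp
  198–245 then 1–37 → 48 + 37 = 85 bp
Sorted largest to smallest: 136, 85, 24 bp.

136, 85, 24 bp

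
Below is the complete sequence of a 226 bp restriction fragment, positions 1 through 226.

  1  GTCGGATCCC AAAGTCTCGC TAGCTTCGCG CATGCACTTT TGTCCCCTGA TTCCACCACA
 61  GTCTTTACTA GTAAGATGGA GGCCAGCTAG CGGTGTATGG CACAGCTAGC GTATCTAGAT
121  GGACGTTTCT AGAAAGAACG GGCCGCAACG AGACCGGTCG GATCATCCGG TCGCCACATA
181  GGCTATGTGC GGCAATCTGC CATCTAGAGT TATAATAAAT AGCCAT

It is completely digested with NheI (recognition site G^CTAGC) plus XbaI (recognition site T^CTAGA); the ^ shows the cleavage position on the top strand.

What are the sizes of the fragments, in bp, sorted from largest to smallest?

NheI sites (GCTAGC) start at positions 19, 86, 105.
NheI cuts after the first base of each site, so after positions 19, 86, 105.
XbaI sites (TCTAGA) start at positions 114, 128, 203.
XbaI cuts after the first base of each site, so after positions 114, 128, 203.
Combined cut positions: 19, 86, 105, 114, 128, 203.
Linear molecule, 6 cuts → 7 fragments:
  1–19 → 19 bp
  20–86 → 67 bp
  87–105 → 19 bp
  106–114 → 9 bp
  115–128 → 14 bp
  129–203 → 75 bp
  204–226 → 23 bp
Sorted largest to smallest: 75, 67, 23, 19, 19, 14, 9 bp.

75, 67, 23, 19, 19, 14, 9 bp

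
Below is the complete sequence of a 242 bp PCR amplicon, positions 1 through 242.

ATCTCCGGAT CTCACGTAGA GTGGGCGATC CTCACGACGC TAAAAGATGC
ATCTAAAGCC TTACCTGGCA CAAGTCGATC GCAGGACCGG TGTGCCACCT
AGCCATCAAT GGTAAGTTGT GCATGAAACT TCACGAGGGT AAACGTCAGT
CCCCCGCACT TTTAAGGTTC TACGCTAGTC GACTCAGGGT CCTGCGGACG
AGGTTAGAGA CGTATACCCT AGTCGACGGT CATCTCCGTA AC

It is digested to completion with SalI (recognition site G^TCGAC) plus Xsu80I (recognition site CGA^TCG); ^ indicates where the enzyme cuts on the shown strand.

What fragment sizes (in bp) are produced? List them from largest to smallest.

SalI sites (GTCGAC) start at positions 178, 222.
SalI cuts after the first base of each site, so after positions 178, 222.
The Xsu80I site (CGATCG) starts at position 76.
Xsu80I cuts after base 3 of each site, so after position 78.
Combined cut positions: 78, 178, 222.
Linear molecule, 3 cuts → 4 fragments:
  1–78 → 78 bp
  79–178 → 100 bp
  179–222 → 44 bp
  223–242 → 20 bp
Sorted largest to smallest: 100, 78, 44, 20 bp.

100, 78, 44, 20 bp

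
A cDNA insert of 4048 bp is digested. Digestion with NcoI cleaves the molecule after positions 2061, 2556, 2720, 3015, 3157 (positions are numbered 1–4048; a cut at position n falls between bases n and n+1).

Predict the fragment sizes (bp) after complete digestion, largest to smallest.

Linear molecule, 5 cuts → 6 fragments:
  2061 − 0 = 2061 bp
  2556 − 2061 = 495 bp
  2720 − 2556 = 164 bp
  3015 − 2720 = 295 bp
  3157 − 3015 = 142 bp
  4048 − 3157 = 891 bp
Sorted largest to smallest: 2061, 891, 495, 295, 164, 142 bp.

2061, 891, 495, 295, 164, 142 bp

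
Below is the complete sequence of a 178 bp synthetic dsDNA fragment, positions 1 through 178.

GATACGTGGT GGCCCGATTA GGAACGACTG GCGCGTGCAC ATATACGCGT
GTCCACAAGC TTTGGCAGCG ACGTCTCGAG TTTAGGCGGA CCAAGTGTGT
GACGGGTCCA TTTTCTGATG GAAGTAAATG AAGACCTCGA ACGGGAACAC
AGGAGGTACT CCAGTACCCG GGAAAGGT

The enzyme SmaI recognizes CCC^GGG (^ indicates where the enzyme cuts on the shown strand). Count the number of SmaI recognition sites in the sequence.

CCCGGG occurs starting at position 167.
SmaI cuts at 1 site.

1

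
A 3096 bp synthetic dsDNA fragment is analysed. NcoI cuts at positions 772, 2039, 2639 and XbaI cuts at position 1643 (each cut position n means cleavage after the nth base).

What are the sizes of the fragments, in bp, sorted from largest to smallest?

871, 772, 600, 457, 396 bp

Combined cut positions (sorted): 772, 1643, 2039, 2639.
Linear molecule, 4 cuts → 5 fragments:
  772 − 0 = 772 bp
  1643 − 772 = 871 bp
  2039 − 1643 = 396 bp
  2639 − 2039 = 600 bp
  3096 − 2639 = 457 bp
Sorted largest to smallest: 871, 772, 600, 457, 396 bp.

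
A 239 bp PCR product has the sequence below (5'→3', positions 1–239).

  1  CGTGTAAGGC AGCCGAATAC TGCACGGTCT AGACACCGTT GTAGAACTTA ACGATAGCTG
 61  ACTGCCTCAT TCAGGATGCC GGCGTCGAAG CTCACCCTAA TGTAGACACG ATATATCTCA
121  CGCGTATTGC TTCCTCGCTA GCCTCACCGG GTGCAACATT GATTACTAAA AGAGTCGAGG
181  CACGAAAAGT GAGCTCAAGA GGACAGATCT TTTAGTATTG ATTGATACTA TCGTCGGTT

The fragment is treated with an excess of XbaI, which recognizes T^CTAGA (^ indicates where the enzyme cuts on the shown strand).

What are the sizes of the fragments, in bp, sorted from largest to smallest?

211, 28 bp

The XbaI site (TCTAGA) starts at position 28.
XbaI cuts after the first base of each site, so after position 28.
Linear molecule, 1 cut → 2 fragments:
  1–28 → 28 bp
  29–239 → 211 bp
Sorted largest to smallest: 211, 28 bp.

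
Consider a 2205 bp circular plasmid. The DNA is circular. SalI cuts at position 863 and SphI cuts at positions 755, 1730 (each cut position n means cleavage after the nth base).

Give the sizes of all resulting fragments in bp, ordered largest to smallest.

1230, 867, 108 bp

Combined cut positions (sorted): 755, 863, 1730.
Circular molecule, 3 cuts → 3 fragments:
  863 − 755 = 108 bp
  1730 − 863 = 867 bp
  wrap: 2205 − 1730 + 755 = 1230 bp
Sorted largest to smallest: 1230, 867, 108 bp.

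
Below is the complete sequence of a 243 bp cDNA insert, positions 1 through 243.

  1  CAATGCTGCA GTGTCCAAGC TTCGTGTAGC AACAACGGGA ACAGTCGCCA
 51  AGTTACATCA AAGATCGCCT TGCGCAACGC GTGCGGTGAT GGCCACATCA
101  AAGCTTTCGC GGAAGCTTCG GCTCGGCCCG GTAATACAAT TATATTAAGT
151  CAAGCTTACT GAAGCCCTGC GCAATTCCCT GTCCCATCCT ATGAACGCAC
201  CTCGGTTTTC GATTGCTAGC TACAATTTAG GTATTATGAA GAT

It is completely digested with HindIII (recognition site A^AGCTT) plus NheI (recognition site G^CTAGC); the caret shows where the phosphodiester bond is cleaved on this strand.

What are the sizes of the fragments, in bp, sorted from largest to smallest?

HindIII sites (AAGCTT) start at positions 17, 101, 113, 152.
HindIII cuts after the first base of each site, so after positions 17, 101, 113, 152.
The NheI site (GCTAGC) starts at position 215.
NheI cuts after the first base of each site, so after position 215.
Combined cut positions: 17, 101, 113, 152, 215.
Linear molecule, 5 cuts → 6 fragments:
  1–17 → 17 bp
  18–101 → 84 bp
  102–113 → 12 bp
  114–152 → 39 bp
  153–215 → 63 bp
  216–243 → 28 bp
Sorted largest to smallest: 84, 63, 39, 28, 17, 12 bp.

84, 63, 39, 28, 17, 12 bp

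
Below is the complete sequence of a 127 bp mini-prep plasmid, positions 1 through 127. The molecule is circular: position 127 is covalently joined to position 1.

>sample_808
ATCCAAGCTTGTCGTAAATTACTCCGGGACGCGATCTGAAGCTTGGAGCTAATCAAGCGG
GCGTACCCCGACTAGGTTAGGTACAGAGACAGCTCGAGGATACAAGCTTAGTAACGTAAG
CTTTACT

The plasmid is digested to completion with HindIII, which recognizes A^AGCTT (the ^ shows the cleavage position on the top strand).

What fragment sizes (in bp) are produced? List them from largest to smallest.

HindIII sites (AAGCTT) start at positions 5, 39, 104, 118.
HindIII cuts after the first base of each site, so after positions 5, 39, 104, 118.
Circular molecule, 4 cuts → 4 fragments:
  6–39 → 34 bp
  40–104 → 65 bp
  105–118 → 14 bp
  119–127 then 1–5 → 9 + 5 = 14 bp
Sorted largest to smallest: 65, 34, 14, 14 bp.

65, 34, 14, 14 bp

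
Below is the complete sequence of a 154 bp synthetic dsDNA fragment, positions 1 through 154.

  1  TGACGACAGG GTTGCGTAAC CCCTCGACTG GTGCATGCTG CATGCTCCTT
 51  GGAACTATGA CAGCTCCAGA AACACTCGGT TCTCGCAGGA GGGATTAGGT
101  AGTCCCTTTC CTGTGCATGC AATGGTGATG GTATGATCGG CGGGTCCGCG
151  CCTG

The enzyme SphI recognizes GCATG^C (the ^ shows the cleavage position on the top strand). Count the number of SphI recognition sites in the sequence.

GCATGC occurs starting at positions 33, 40, 115.
SphI cuts at 3 sites.

3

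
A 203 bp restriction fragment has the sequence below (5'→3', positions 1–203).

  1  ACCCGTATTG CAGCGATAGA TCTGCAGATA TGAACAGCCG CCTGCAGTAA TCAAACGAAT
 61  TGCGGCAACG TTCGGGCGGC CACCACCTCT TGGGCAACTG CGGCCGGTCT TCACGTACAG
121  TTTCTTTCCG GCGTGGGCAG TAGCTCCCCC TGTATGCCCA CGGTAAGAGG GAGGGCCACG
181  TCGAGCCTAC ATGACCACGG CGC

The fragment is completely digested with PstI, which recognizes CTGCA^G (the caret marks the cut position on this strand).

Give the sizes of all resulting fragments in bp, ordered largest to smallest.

PstI sites (CTGCAG) start at positions 22, 42.
PstI cuts after base 5 of each site (before the last base), so after positions 26, 46.
Linear molecule, 2 cuts → 3 fragments:
  1–26 → 26 bp
  27–46 → 20 bp
  47–203 → 157 bp
Sorted largest to smallest: 157, 26, 20 bp.

157, 26, 20 bp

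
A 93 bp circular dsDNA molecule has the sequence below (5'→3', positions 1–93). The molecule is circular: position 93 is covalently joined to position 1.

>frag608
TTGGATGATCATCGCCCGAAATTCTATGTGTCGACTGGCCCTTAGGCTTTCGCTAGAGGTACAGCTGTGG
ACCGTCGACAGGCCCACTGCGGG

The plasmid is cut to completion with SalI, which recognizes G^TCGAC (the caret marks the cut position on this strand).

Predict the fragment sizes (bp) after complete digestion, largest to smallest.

49, 44 bp

SalI sites (GTCGAC) start at positions 30, 74.
SalI cuts after the first base of each site, so after positions 30, 74.
Circular molecule, 2 cuts → 2 fragments:
  31–74 → 44 bp
  75–93 then 1–30 → 19 + 30 = 49 bp
Sorted largest to smallest: 49, 44 bp.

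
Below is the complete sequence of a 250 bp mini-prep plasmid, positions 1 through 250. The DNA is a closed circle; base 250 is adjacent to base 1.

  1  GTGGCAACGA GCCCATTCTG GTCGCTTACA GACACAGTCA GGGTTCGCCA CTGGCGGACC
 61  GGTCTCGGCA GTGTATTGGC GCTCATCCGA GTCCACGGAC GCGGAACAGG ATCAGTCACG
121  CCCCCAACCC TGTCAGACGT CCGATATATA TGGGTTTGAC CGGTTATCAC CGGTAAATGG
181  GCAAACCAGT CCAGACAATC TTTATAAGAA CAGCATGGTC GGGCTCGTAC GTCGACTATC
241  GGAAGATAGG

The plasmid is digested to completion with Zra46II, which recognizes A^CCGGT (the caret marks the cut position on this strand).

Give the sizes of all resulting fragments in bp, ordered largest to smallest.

Zra46II sites (ACCGGT) start at positions 58, 159, 169.
Zra46II cuts after the first base of each site, so after positions 58, 159, 169.
Circular molecule, 3 cuts → 3 fragments:
  59–159 → 101 bp
  160–169 → 10 bp
  170–250 then 1–58 → 81 + 58 = 139 bp
Sorted largest to smallest: 139, 101, 10 bp.

139, 101, 10 bp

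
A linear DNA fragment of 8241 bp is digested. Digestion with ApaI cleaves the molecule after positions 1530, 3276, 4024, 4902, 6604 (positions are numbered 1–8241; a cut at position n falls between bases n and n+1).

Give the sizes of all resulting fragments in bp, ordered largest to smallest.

Linear molecule, 5 cuts → 6 fragments:
  1530 − 0 = 1530 bp
  3276 − 1530 = 1746 bp
  4024 − 3276 = 748 bp
  4902 − 4024 = 878 bp
  6604 − 4902 = 1702 bp
  8241 − 6604 = 1637 bp
Sorted largest to smallest: 1746, 1702, 1637, 1530, 878, 748 bp.

1746, 1702, 1637, 1530, 878, 748 bp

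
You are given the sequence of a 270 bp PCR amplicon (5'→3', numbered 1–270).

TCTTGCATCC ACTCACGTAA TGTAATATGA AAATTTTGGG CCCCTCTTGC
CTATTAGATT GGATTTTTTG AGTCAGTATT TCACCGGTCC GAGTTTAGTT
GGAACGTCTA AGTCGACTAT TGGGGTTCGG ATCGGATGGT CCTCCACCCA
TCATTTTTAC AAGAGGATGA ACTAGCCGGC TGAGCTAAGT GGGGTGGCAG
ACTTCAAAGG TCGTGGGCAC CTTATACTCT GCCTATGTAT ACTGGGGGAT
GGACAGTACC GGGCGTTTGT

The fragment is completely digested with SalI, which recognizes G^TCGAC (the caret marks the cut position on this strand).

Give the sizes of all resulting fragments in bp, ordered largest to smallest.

158, 112 bp

The SalI site (GTCGAC) starts at position 112.
SalI cuts after the first base of each site, so after position 112.
Linear molecule, 1 cut → 2 fragments:
  1–112 → 112 bp
  113–270 → 158 bp
Sorted largest to smallest: 158, 112 bp.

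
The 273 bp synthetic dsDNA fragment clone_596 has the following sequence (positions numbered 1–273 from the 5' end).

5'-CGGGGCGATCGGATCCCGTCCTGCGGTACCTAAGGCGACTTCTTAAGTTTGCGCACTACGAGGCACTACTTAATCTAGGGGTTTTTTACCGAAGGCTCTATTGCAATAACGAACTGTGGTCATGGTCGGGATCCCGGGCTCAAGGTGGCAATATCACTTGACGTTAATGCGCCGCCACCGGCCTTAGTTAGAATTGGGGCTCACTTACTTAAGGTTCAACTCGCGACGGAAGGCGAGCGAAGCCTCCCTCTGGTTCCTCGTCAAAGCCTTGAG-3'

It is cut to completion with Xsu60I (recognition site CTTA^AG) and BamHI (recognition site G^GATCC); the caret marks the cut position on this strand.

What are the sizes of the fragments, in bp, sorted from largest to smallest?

Xsu60I sites (CTTAAG) start at positions 42, 208.
Xsu60I cuts after base 4 of each site, so after positions 45, 211.
BamHI sites (GGATCC) start at positions 11, 129.
BamHI cuts after the first base of each site, so after positions 11, 129.
Combined cut positions: 11, 45, 129, 211.
Linear molecule, 4 cuts → 5 fragments:
  1–11 → 11 bp
  12–45 → 34 bp
  46–129 → 84 bp
  130–211 → 82 bp
  212–273 → 62 bp
Sorted largest to smallest: 84, 82, 62, 34, 11 bp.

84, 82, 62, 34, 11 bp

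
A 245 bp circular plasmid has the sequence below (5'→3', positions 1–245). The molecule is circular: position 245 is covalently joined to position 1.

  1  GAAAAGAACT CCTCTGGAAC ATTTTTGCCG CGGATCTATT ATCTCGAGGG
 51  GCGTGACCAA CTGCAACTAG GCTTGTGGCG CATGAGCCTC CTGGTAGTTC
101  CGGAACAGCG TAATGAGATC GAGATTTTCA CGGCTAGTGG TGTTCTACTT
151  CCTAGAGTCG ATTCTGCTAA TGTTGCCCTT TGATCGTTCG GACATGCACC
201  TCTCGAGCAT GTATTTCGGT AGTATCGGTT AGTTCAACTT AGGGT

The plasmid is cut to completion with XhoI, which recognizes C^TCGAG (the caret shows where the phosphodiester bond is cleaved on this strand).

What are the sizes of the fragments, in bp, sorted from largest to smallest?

XhoI sites (CTCGAG) start at positions 43, 202.
XhoI cuts after the first base of each site, so after positions 43, 202.
Circular molecule, 2 cuts → 2 fragments:
  44–202 → 159 bp
  203–245 then 1–43 → 43 + 43 = 86 bp
Sorted largest to smallest: 159, 86 bp.

159, 86 bp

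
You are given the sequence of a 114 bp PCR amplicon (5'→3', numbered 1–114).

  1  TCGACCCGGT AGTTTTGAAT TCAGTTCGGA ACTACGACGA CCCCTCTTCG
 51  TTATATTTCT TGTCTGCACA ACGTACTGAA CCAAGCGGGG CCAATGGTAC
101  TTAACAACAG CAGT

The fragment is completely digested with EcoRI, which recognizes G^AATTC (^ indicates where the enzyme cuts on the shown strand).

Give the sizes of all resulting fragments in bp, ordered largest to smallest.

97, 17 bp

The EcoRI site (GAATTC) starts at position 17.
EcoRI cuts after the first base of each site, so after position 17.
Linear molecule, 1 cut → 2 fragments:
  1–17 → 17 bp
  18–114 → 97 bp
Sorted largest to smallest: 97, 17 bp.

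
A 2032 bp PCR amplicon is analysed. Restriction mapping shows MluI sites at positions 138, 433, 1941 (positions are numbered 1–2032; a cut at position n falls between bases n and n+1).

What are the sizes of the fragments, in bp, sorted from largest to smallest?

Linear molecule, 3 cuts → 4 fragments:
  138 − 0 = 138 bp
  433 − 138 = 295 bp
  1941 − 433 = 1508 bp
  2032 − 1941 = 91 bp
Sorted largest to smallest: 1508, 295, 138, 91 bp.

1508, 295, 138, 91 bp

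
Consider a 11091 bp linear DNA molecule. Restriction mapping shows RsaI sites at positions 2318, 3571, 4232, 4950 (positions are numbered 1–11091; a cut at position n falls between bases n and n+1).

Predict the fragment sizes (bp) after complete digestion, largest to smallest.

Linear molecule, 4 cuts → 5 fragments:
  2318 − 0 = 2318 bp
  3571 − 2318 = 1253 bp
  4232 − 3571 = 661 bp
  4950 − 4232 = 718 bp
  11091 − 4950 = 6141 bp
Sorted largest to smallest: 6141, 2318, 1253, 718, 661 bp.

6141, 2318, 1253, 718, 661 bp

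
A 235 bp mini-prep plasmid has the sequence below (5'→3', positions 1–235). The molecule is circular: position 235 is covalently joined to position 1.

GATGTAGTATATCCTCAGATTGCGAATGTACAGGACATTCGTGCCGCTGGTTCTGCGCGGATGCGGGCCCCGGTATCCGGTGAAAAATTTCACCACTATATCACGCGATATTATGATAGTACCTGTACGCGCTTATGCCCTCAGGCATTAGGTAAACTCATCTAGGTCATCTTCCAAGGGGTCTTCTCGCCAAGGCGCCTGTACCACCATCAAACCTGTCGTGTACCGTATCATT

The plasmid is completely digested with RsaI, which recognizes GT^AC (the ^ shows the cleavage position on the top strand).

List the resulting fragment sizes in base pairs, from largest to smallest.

91, 76, 40, 22, 6 bp

RsaI sites (GTAC) start at positions 28, 119, 125, 201, 223.
RsaI cuts after base 2 of each site, so after positions 29, 120, 126, 202, 224.
Circular molecule, 5 cuts → 5 fragments:
  30–120 → 91 bp
  121–126 → 6 bp
  127–202 → 76 bp
  203–224 → 22 bp
  225–235 then 1–29 → 11 + 29 = 40 bp
Sorted largest to smallest: 91, 76, 40, 22, 6 bp.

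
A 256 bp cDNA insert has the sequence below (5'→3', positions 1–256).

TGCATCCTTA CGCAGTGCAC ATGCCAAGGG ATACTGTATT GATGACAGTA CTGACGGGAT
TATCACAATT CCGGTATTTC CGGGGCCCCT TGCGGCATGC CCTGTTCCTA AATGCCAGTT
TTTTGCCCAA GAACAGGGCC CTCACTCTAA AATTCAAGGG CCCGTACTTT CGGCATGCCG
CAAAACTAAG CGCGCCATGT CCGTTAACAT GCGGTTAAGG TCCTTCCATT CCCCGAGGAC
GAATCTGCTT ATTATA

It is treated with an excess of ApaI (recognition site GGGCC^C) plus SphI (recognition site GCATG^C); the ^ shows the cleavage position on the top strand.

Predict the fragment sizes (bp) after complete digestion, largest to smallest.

ApaI sites (GGGCCC) start at positions 83, 136, 158.
ApaI cuts after base 5 of each site (before the last base), so after positions 87, 140, 162.
SphI sites (GCATGC) start at positions 95, 173.
SphI cuts after base 5 of each site (before the last base), so after positions 99, 177.
Combined cut positions: 87, 99, 140, 162, 177.
Linear molecule, 5 cuts → 6 fragments:
  1–87 → 87 bp
  88–99 → 12 bp
  100–140 → 41 bp
  141–162 → 22 bp
  163–177 → 15 bp
  178–256 → 79 bp
Sorted largest to smallest: 87, 79, 41, 22, 15, 12 bp.

87, 79, 41, 22, 15, 12 bp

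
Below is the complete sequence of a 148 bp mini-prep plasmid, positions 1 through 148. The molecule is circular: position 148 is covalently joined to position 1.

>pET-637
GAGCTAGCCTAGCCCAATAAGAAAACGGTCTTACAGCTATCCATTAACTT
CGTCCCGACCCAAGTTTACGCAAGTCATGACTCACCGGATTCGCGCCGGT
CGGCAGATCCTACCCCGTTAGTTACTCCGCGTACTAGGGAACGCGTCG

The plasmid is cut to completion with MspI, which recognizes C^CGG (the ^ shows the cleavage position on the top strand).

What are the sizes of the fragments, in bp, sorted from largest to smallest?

137, 11 bp

MspI sites (CCGG) start at positions 85, 96.
MspI cuts after the first base of each site, so after positions 85, 96.
Circular molecule, 2 cuts → 2 fragments:
  86–96 → 11 bp
  97–148 then 1–85 → 52 + 85 = 137 bp
Sorted largest to smallest: 137, 11 bp.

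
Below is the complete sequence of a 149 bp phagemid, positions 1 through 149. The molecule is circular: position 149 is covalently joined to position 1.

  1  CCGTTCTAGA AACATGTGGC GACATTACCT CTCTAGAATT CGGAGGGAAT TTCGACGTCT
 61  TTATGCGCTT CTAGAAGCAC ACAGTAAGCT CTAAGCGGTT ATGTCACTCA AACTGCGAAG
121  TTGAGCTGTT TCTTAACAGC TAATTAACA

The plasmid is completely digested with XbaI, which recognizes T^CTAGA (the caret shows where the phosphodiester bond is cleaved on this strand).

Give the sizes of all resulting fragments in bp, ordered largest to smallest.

84, 38, 27 bp

XbaI sites (TCTAGA) start at positions 5, 32, 70.
XbaI cuts after the first base of each site, so after positions 5, 32, 70.
Circular molecule, 3 cuts → 3 fragments:
  6–32 → 27 bp
  33–70 → 38 bp
  71–149 then 1–5 → 79 + 5 = 84 bp
Sorted largest to smallest: 84, 38, 27 bp.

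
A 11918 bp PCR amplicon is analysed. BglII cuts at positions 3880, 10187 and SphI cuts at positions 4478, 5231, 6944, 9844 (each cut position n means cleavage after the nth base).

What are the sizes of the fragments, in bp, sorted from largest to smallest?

3880, 2900, 1731, 1713, 753, 598, 343 bp

Combined cut positions (sorted): 3880, 4478, 5231, 6944, 9844, 10187.
Linear molecule, 6 cuts → 7 fragments:
  3880 − 0 = 3880 bp
  4478 − 3880 = 598 bp
  5231 − 4478 = 753 bp
  6944 − 5231 = 1713 bp
  9844 − 6944 = 2900 bp
  10187 − 9844 = 343 bp
  11918 − 10187 = 1731 bp
Sorted largest to smallest: 3880, 2900, 1731, 1713, 753, 598, 343 bp.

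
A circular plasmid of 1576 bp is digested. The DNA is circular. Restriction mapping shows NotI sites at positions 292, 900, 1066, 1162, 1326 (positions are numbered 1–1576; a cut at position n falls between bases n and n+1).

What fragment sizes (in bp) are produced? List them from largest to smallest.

608, 542, 166, 164, 96 bp

Circular molecule, 5 cuts → 5 fragments:
  900 − 292 = 608 bp
  1066 − 900 = 166 bp
  1162 − 1066 = 96 bp
  1326 − 1162 = 164 bp
  wrap: 1576 − 1326 + 292 = 542 bp
Sorted largest to smallest: 608, 542, 166, 164, 96 bp.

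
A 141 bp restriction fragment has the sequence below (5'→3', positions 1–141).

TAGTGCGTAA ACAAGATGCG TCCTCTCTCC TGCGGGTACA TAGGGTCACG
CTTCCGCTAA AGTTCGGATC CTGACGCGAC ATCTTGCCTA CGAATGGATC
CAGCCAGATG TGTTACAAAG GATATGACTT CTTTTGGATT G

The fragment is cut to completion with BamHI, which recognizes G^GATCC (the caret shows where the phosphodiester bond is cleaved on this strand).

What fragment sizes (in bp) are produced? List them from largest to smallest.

66, 45, 30 bp

BamHI sites (GGATCC) start at positions 66, 96.
BamHI cuts after the first base of each site, so after positions 66, 96.
Linear molecule, 2 cuts → 3 fragments:
  1–66 → 66 bp
  67–96 → 30 bp
  97–141 → 45 bp
Sorted largest to smallest: 66, 45, 30 bp.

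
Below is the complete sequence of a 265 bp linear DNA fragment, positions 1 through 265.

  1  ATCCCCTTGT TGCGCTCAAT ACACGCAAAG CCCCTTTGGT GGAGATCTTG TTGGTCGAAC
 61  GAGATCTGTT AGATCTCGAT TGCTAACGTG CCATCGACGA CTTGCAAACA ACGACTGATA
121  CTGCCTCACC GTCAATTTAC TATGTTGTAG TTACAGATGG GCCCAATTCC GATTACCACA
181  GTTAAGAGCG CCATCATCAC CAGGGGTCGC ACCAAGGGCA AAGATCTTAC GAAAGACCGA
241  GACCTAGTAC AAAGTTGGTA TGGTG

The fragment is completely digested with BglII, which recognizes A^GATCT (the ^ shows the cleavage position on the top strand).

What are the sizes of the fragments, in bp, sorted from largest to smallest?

151, 43, 43, 19, 9 bp

BglII sites (AGATCT) start at positions 43, 62, 71, 222.
BglII cuts after the first base of each site, so after positions 43, 62, 71, 222.
Linear molecule, 4 cuts → 5 fragments:
  1–43 → 43 bp
  44–62 → 19 bp
  63–71 → 9 bp
  72–222 → 151 bp
  223–265 → 43 bp
Sorted largest to smallest: 151, 43, 43, 19, 9 bp.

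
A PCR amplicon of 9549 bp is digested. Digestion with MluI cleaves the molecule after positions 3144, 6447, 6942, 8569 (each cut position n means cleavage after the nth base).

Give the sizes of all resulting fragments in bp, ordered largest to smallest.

3303, 3144, 1627, 980, 495 bp

Linear molecule, 4 cuts → 5 fragments:
  3144 − 0 = 3144 bp
  6447 − 3144 = 3303 bp
  6942 − 6447 = 495 bp
  8569 − 6942 = 1627 bp
  9549 − 8569 = 980 bp
Sorted largest to smallest: 3303, 3144, 1627, 980, 495 bp.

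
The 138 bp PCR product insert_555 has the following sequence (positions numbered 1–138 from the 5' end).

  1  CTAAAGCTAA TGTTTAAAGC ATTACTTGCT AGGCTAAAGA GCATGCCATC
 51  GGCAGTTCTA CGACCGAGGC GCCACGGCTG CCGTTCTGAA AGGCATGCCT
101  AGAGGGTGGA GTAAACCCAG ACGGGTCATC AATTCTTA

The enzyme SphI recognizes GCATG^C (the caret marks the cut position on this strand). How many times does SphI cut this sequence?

GCATGC occurs starting at positions 41, 93.
SphI cuts at 2 sites.

2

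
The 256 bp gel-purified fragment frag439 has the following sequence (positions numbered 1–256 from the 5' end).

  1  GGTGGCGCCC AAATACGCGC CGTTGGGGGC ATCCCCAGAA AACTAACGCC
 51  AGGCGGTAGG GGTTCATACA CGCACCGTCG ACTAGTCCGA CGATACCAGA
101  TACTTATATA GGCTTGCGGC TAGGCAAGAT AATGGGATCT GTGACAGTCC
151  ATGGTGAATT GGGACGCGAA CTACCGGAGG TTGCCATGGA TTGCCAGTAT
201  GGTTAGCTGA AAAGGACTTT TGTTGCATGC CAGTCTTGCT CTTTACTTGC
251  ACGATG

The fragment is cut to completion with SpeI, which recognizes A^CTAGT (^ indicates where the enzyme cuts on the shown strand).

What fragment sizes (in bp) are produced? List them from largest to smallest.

The SpeI site (ACTAGT) starts at position 81.
SpeI cuts after the first base of each site, so after position 81.
Linear molecule, 1 cut → 2 fragments:
  1–81 → 81 bp
  82–256 → 175 bp
Sorted largest to smallest: 175, 81 bp.

175, 81 bp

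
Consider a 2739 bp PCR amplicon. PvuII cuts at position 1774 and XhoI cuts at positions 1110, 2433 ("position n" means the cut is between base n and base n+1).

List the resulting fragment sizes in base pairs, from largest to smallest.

Combined cut positions (sorted): 1110, 1774, 2433.
Linear molecule, 3 cuts → 4 fragments:
  1110 − 0 = 1110 bp
  1774 − 1110 = 664 bp
  2433 − 1774 = 659 bp
  2739 − 2433 = 306 bp
Sorted largest to smallest: 1110, 664, 659, 306 bp.

1110, 664, 659, 306 bp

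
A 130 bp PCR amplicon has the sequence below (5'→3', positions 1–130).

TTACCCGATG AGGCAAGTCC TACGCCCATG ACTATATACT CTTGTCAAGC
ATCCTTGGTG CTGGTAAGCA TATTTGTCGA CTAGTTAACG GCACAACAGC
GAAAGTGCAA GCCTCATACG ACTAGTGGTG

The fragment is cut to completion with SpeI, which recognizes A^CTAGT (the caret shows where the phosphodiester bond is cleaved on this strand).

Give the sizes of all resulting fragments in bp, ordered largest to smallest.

SpeI sites (ACTAGT) start at positions 80, 121.
SpeI cuts after the first base of each site, so after positions 80, 121.
Linear molecule, 2 cuts → 3 fragments:
  1–80 → 80 bp
  81–121 → 41 bp
  122–130 → 9 bp
Sorted largest to smallest: 80, 41, 9 bp.

80, 41, 9 bp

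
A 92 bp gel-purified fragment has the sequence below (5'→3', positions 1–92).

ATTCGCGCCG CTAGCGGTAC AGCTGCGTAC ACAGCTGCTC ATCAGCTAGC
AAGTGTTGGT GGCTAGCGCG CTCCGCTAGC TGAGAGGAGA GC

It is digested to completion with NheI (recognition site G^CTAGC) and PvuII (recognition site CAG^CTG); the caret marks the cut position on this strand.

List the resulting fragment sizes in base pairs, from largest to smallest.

17, 17, 13, 12, 12, 11, 10 bp

NheI sites (GCTAGC) start at positions 10, 45, 62, 75.
NheI cuts after the first base of each site, so after positions 10, 45, 62, 75.
PvuII sites (CAGCTG) start at positions 20, 32.
PvuII cuts after base 3 of each site, so after positions 22, 34.
Combined cut positions: 10, 22, 34, 45, 62, 75.
Linear molecule, 6 cuts → 7 fragments:
  1–10 → 10 bp
  11–22 → 12 bp
  23–34 → 12 bp
  35–45 → 11 bp
  46–62 → 17 bp
  63–75 → 13 bp
  76–92 → 17 bp
Sorted largest to smallest: 17, 17, 13, 12, 12, 11, 10 bp.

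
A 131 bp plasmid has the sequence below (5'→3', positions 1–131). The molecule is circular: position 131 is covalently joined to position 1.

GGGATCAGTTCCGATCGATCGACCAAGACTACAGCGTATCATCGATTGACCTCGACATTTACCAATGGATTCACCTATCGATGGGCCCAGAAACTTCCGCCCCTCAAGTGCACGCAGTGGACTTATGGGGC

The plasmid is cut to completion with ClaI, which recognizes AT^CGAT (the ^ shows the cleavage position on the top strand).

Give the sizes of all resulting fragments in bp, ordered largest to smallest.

68, 36, 27 bp

ClaI sites (ATCGAT) start at positions 14, 41, 77.
ClaI cuts after base 2 of each site, so after positions 15, 42, 78.
Circular molecule, 3 cuts → 3 fragments:
  16–42 → 27 bp
  43–78 → 36 bp
  79–131 then 1–15 → 53 + 15 = 68 bp
Sorted largest to smallest: 68, 36, 27 bp.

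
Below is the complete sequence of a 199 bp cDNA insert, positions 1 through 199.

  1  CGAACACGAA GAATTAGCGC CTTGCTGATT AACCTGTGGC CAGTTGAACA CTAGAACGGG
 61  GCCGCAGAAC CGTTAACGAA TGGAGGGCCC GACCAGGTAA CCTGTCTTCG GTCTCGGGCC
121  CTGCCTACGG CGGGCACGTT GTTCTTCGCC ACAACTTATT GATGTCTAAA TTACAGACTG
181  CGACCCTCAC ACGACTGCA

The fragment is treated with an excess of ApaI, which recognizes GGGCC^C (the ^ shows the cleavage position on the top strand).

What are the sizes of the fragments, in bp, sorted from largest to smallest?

89, 79, 31 bp

ApaI sites (GGGCCC) start at positions 85, 116.
ApaI cuts after base 5 of each site (before the last base), so after positions 89, 120.
Linear molecule, 2 cuts → 3 fragments:
  1–89 → 89 bp
  90–120 → 31 bp
  121–199 → 79 bp
Sorted largest to smallest: 89, 79, 31 bp.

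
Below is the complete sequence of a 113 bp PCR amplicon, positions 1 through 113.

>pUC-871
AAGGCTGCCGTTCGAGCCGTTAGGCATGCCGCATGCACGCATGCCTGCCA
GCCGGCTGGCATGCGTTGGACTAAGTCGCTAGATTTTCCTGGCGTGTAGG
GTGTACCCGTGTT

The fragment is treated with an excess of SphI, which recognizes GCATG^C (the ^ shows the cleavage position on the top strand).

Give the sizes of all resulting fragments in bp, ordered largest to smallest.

SphI sites (GCATGC) start at positions 24, 31, 39, 59.
SphI cuts after base 5 of each site (before the last base), so after positions 28, 35, 43, 63.
Linear molecule, 4 cuts → 5 fragments:
  1–28 → 28 bp
  29–35 → 7 bp
  36–43 → 8 bp
  44–63 → 20 bp
  64–113 → 50 bp
Sorted largest to smallest: 50, 28, 20, 8, 7 bp.

50, 28, 20, 8, 7 bp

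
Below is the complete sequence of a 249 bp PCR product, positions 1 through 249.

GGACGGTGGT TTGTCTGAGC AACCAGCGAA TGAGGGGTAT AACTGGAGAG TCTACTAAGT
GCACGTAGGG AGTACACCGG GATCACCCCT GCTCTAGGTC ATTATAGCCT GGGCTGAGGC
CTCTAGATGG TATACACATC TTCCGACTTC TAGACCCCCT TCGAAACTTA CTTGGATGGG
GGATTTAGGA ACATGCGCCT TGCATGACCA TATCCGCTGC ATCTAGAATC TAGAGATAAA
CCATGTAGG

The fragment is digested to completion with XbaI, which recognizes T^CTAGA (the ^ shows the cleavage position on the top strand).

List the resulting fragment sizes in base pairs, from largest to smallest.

XbaI sites (TCTAGA) start at positions 122, 149, 222, 229.
XbaI cuts after the first base of each site, so after positions 122, 149, 222, 229.
Linear molecule, 4 cuts → 5 fragments:
  1–122 → 122 bp
  123–149 → 27 bp
  150–222 → 73 bp
  223–229 → 7 bp
  230–249 → 20 bp
Sorted largest to smallest: 122, 73, 27, 20, 7 bp.

122, 73, 27, 20, 7 bp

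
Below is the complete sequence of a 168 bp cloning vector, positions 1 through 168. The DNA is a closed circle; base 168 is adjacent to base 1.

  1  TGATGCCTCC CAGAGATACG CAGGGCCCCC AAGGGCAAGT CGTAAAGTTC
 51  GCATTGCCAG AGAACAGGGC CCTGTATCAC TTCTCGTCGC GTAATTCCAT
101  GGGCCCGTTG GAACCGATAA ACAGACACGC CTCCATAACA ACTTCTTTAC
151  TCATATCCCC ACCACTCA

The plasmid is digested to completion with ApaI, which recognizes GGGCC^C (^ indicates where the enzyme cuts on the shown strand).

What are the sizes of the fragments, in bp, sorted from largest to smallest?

ApaI sites (GGGCCC) start at positions 23, 67, 101.
ApaI cuts after base 5 of each site (before the last base), so after positions 27, 71, 105.
Circular molecule, 3 cuts → 3 fragments:
  28–71 → 44 bp
  72–105 → 34 bp
  106–168 then 1–27 → 63 + 27 = 90 bp
Sorted largest to smallest: 90, 44, 34 bp.

90, 44, 34 bp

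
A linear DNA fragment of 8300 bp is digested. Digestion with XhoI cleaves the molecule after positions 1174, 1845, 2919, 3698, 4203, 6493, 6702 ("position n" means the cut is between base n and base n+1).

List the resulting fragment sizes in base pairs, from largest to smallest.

Linear molecule, 7 cuts → 8 fragments:
  1174 − 0 = 1174 bp
  1845 − 1174 = 671 bp
  2919 − 1845 = 1074 bp
  3698 − 2919 = 779 bp
  4203 − 3698 = 505 bp
  6493 − 4203 = 2290 bp
  6702 − 6493 = 209 bp
  8300 − 6702 = 1598 bp
Sorted largest to smallest: 2290, 1598, 1174, 1074, 779, 671, 505, 209 bp.

2290, 1598, 1174, 1074, 779, 671, 505, 209 bp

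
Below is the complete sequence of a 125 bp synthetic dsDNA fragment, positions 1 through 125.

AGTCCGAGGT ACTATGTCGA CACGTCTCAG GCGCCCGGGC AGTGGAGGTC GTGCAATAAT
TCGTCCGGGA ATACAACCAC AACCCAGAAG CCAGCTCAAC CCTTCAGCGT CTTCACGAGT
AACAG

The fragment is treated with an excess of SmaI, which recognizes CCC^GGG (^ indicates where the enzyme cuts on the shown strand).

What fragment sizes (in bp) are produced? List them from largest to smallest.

89, 36 bp

The SmaI site (CCCGGG) starts at position 34.
SmaI cuts after base 3 of each site, so after position 36.
Linear molecule, 1 cut → 2 fragments:
  1–36 → 36 bp
  37–125 → 89 bp
Sorted largest to smallest: 89, 36 bp.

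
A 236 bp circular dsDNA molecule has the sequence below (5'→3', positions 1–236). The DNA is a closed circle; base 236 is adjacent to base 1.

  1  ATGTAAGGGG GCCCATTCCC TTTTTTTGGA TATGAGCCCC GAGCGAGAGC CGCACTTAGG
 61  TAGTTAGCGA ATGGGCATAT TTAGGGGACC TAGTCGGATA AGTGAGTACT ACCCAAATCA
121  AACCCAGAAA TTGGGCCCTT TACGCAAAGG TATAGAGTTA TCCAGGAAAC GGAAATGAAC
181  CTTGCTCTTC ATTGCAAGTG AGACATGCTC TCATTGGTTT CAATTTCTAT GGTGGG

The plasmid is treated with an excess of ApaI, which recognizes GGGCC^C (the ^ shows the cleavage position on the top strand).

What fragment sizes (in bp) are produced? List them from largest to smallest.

124, 112 bp

ApaI sites (GGGCCC) start at positions 9, 133.
ApaI cuts after base 5 of each site (before the last base), so after positions 13, 137.
Circular molecule, 2 cuts → 2 fragments:
  14–137 → 124 bp
  138–236 then 1–13 → 99 + 13 = 112 bp
Sorted largest to smallest: 124, 112 bp.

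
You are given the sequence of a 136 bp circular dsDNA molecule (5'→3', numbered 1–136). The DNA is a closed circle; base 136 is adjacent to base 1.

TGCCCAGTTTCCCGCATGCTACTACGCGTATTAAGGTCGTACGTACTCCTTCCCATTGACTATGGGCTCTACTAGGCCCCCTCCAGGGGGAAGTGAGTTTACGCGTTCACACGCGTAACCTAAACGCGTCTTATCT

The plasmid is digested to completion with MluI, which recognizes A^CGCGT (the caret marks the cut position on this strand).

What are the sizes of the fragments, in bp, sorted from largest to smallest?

77, 36, 13, 10 bp

MluI sites (ACGCGT) start at positions 24, 101, 111, 124.
MluI cuts after the first base of each site, so after positions 24, 101, 111, 124.
Circular molecule, 4 cuts → 4 fragments:
  25–101 → 77 bp
  102–111 → 10 bp
  112–124 → 13 bp
  125–136 then 1–24 → 12 + 24 = 36 bp
Sorted largest to smallest: 77, 36, 13, 10 bp.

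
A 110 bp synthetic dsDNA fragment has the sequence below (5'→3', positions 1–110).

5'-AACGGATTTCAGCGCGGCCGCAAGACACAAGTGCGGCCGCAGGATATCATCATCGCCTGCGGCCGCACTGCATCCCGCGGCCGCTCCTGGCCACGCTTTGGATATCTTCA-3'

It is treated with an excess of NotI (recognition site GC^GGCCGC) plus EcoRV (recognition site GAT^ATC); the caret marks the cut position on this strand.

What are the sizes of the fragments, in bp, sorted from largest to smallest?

NotI sites (GCGGCCGC) start at positions 14, 33, 59, 77.
NotI cuts after base 2 of each site, so after positions 15, 34, 60, 78.
EcoRV sites (GATATC) start at positions 43, 101.
EcoRV cuts after base 3 of each site, so after positions 45, 103.
Combined cut positions: 15, 34, 45, 60, 78, 103.
Linear molecule, 6 cuts → 7 fragments:
  1–15 → 15 bp
  16–34 → 19 bp
  35–45 → 11 bp
  46–60 → 15 bp
  61–78 → 18 bp
  79–103 → 25 bp
  104–110 → 7 bp
Sorted largest to smallest: 25, 19, 18, 15, 15, 11, 7 bp.

25, 19, 18, 15, 15, 11, 7 bp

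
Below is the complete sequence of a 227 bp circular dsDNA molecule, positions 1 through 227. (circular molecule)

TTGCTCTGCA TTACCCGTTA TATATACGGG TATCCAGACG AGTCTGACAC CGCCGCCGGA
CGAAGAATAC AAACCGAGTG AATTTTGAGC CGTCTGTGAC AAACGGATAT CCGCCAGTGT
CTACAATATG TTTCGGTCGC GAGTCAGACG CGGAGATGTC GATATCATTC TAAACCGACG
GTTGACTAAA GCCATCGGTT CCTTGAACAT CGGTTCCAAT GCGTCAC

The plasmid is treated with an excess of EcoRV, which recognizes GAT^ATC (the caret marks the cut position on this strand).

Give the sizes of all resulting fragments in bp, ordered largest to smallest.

EcoRV sites (GATATC) start at positions 106, 161.
EcoRV cuts after base 3 of each site, so after positions 108, 163.
Circular molecule, 2 cuts → 2 fragments:
  109–163 → 55 bp
  164–227 then 1–108 → 64 + 108 = 172 bp
Sorted largest to smallest: 172, 55 bp.

172, 55 bp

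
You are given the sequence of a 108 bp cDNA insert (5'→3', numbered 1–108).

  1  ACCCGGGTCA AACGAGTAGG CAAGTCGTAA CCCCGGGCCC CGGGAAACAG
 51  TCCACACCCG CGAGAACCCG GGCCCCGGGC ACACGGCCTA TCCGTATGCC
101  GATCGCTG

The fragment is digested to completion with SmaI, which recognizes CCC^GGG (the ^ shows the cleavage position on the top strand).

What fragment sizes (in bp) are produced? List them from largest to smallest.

32, 30, 28, 7, 7, 4 bp

SmaI sites (CCCGGG) start at positions 2, 32, 39, 67, 74.
SmaI cuts after base 3 of each site, so after positions 4, 34, 41, 69, 76.
Linear molecule, 5 cuts → 6 fragments:
  1–4 → 4 bp
  5–34 → 30 bp
  35–41 → 7 bp
  42–69 → 28 bp
  70–76 → 7 bp
  77–108 → 32 bp
Sorted largest to smallest: 32, 30, 28, 7, 7, 4 bp.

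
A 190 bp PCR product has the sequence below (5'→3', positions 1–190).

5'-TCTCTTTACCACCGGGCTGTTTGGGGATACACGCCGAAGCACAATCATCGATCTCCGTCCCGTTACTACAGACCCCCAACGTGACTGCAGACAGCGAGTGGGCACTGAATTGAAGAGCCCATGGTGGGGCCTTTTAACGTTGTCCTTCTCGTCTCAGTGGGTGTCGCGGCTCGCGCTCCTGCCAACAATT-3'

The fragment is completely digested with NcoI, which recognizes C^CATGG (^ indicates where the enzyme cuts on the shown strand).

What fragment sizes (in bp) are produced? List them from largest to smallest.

119, 71 bp

The NcoI site (CCATGG) starts at position 119.
NcoI cuts after the first base of each site, so after position 119.
Linear molecule, 1 cut → 2 fragments:
  1–119 → 119 bp
  120–190 → 71 bp
Sorted largest to smallest: 119, 71 bp.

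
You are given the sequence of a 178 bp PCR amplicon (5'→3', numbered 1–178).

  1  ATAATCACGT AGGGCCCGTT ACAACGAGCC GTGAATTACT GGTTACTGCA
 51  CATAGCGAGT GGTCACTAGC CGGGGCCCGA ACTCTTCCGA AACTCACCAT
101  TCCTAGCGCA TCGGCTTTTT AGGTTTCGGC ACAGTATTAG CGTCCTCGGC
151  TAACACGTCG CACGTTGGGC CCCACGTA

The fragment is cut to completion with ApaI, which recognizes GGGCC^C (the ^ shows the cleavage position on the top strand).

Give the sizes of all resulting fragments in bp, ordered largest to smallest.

ApaI sites (GGGCCC) start at positions 12, 73, 167.
ApaI cuts after base 5 of each site (before the last base), so after positions 16, 77, 171.
Linear molecule, 3 cuts → 4 fragments:
  1–16 → 16 bp
  17–77 → 61 bp
  78–171 → 94 bp
  172–178 → 7 bp
Sorted largest to smallest: 94, 61, 16, 7 bp.

94, 61, 16, 7 bp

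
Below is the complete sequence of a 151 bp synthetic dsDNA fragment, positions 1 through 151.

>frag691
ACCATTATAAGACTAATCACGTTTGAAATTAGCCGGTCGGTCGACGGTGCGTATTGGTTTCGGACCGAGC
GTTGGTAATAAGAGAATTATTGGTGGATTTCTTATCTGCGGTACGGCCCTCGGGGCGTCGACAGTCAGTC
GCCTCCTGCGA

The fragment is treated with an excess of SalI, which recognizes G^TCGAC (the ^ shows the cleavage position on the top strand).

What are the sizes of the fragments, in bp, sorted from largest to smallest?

87, 40, 24 bp

SalI sites (GTCGAC) start at positions 40, 127.
SalI cuts after the first base of each site, so after positions 40, 127.
Linear molecule, 2 cuts → 3 fragments:
  1–40 → 40 bp
  41–127 → 87 bp
  128–151 → 24 bp
Sorted largest to smallest: 87, 40, 24 bp.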